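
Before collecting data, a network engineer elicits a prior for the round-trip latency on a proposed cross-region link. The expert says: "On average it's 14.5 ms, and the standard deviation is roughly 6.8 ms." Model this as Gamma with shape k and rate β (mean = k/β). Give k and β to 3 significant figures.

For Gamma(k, rate β): mean = k/β, variance = k/β², so CV = 1/√k.
CV = SD/mean = 6.8/14.5 = 0.469, hence k = 1/CV² = 4.55.
Then β = k/mean = 4.55/14.5 = 0.314.

k ≈ 4.55, β ≈ 0.314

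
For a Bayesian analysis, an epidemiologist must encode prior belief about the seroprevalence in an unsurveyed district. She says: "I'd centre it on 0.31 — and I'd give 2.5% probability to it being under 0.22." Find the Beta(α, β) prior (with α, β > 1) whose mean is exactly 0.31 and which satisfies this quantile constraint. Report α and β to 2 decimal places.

α ≈ 28.39, β ≈ 63.19

With mean 0.31 fixed, write α = 0.31s, β = 0.69s where s = α+β.
Need P(θ < 0.22) = 0.025 under Beta(0.31s, 0.69s). Normal approximation: (q−m)/√(m(1−m)/s) ≈ z_{0.025} = -1.96, so s ≈ 0.31·0.69·(-1.96)²/(0.22−0.31)² = 101.4.
At s = 101.4: P(θ<0.22) ≈ 0.019. Adjusting to match 0.025 gives s ≈ 91.58.
So α = 0.31·91.58 ≈ 28.39, β = 0.69·91.58 ≈ 63.19.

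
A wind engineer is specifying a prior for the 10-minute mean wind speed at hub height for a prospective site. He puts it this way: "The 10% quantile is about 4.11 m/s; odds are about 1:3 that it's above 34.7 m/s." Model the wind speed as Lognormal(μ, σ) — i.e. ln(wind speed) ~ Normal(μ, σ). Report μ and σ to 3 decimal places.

μ ≈ 2.811, σ ≈ 1.091

If T ~ Lognormal(μ,σ) then ln T ~ Normal(μ,σ), so the p-quantile of ln T is μ + z_p·σ.
ln(4.11) = 1.413 and ln(34.7) = 3.547; z_{0.1} = -1.282, z_{0.75} = 0.6745.
σ = (3.547 − 1.413)/(0.6745 − (-1.282)) = 1.091.
μ = 1.413 − (-1.282)·1.091 = 2.811.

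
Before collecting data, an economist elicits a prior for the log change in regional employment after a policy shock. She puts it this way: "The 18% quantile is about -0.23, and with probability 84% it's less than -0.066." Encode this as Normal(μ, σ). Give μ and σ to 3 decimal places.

For Normal(μ,σ), the p-quantile is μ + z_p·σ. Here z_{0.18} = -0.9154, z_{0.84} = 0.9945.
So -0.23 = μ − 0.9154σ and -0.066 = μ + 0.9945σ.
Subtracting: σ = (-0.066 − -0.23)/(0.9945 − (-0.9154)) = 0.086.
Then μ = -0.23 − (-0.9154)·0.086 = -0.151.

μ = -0.151, σ = 0.086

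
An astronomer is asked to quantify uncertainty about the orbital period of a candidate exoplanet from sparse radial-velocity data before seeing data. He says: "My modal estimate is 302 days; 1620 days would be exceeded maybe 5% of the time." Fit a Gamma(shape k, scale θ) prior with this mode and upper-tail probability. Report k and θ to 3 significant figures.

Gamma(k,θ) with k>1 has mode (k−1)θ, so θ = 302/(k−1).
Need P(X < 1620) = 0.95 with θ tied to k this way. Start at k = 2, θ = 302: P(X<1620) ≈ 0.970.
Too high — lower k to spread out. Iterating converges to k ≈ 1.83.
Then θ = 302/(1.83−1) ≈ 362.

k ≈ 1.83, θ ≈ 362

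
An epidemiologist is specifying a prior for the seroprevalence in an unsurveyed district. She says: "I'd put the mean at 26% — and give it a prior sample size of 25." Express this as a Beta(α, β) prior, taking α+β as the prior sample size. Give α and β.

Under the effective-sample-size interpretation, Beta(α, β) has prior mean α/(α+β) and prior sample size α+β.
So α+β = 25 and α/(α+β) = 0.26, giving α = 0.26·25 = 6.5 and β = 25 − 6.5 = 18.5.

α = 6.5, β = 18.5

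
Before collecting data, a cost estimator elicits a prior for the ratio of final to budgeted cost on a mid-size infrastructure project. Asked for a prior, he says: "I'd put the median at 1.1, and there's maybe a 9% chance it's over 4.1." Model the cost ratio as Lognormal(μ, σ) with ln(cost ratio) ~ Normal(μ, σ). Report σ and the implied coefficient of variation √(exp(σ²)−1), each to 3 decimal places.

If T ~ Lognormal(μ,σ) then ln T ~ Normal(μ,σ), so the p-quantile of ln T is μ + z_p·σ.
ln(1.1) = 0.09531 and ln(4.1) = 1.411; z_{0.5} = 0, z_{0.91} = 1.341.
σ = (1.411 − 0.09531)/(1.341 − (0)) = 0.981.
μ = 0.09531 − (0)·0.981 = 0.095.
CV = √(exp(σ²)−1) = √(exp(0.9629)−1) = 1.273.

σ ≈ 0.981, CV ≈ 1.273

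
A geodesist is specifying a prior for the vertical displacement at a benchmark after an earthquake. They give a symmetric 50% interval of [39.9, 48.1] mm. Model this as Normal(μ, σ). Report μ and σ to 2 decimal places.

A symmetric 50% interval runs μ ± z·σ with z = 0.6745.
Half-width = 4.1, so σ = 4.1/0.6745 = 6.08.
μ is the interval midpoint, 44.00.

μ = 44.00, σ = 6.08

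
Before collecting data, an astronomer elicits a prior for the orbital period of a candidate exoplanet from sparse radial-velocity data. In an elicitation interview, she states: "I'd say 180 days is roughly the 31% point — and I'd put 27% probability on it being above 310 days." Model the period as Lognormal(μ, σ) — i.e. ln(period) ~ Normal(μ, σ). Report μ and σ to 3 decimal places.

If T ~ Lognormal(μ,σ) then ln T ~ Normal(μ,σ), so the p-quantile of ln T is μ + z_p·σ.
ln(180) = 5.193 and ln(310) = 5.737; z_{0.31} = -0.4959, z_{0.73} = 0.6128.
σ = (5.737 − 5.193)/(0.6128 − (-0.4959)) = 0.490.
μ = 5.193 − (-0.4959)·0.490 = 5.436.

μ ≈ 5.436, σ ≈ 0.490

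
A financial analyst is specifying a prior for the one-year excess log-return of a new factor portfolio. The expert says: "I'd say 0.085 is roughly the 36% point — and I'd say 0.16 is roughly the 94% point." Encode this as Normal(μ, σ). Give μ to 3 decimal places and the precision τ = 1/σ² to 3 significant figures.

μ = 0.099, τ = 651

For Normal(μ,σ), the p-quantile is μ + z_p·σ. Here z_{0.36} = -0.3585, z_{0.94} = 1.555.
So 0.085 = μ − 0.3585σ and 0.16 = μ + 1.555σ.
Subtracting: σ = (0.16 − 0.085)/(1.555 − (-0.3585)) = 0.039.
Then μ = 0.085 − (-0.3585)·0.039 = 0.099.
Precision τ = 1/σ² = 1/0.0392² = 651.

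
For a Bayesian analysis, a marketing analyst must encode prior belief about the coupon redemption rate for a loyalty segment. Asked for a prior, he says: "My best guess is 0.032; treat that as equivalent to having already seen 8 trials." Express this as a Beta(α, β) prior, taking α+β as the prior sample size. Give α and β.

Under the effective-sample-size interpretation, Beta(α, β) has prior mean α/(α+β) and prior sample size α+β.
So α+β = 8 and α/(α+β) = 0.032, giving α = 0.032·8 = 0.256 and β = 8 − 0.256 = 7.744.

α = 0.256, β = 7.744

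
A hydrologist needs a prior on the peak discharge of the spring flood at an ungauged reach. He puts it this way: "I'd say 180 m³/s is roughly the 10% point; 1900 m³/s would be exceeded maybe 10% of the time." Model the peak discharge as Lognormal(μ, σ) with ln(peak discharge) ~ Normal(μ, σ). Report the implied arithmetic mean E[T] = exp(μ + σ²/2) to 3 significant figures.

E[T] ≈ 892 m³/s

If T ~ Lognormal(μ,σ) then ln T ~ Normal(μ,σ), so the p-quantile of ln T is μ + z_p·σ.
ln(180) = 5.193 and ln(1900) = 7.55; z_{0.1} = -1.282, z_{0.9} = 1.282.
σ = (7.55 − 5.193)/(1.282 − (-1.282)) = 0.919.
μ = 5.193 − (-1.282)·0.919 = 6.371.
E[T] = exp(μ + σ²/2) = exp(6.371 + 0.4227) = 892 m³/s.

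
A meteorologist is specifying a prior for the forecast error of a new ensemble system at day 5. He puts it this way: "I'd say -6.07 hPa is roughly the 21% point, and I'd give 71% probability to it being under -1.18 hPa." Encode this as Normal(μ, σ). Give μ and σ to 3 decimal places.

μ = -3.170, σ = 3.596

For Normal(μ,σ), the p-quantile is μ + z_p·σ. Here z_{0.21} = -0.8064, z_{0.71} = 0.5534.
So -6.07 = μ − 0.8064σ and -1.18 = μ + 0.5534σ.
Subtracting: σ = (-1.18 − -6.07)/(0.5534 − (-0.8064)) = 3.596.
Then μ = -6.07 − (-0.8064)·3.596 = -3.170.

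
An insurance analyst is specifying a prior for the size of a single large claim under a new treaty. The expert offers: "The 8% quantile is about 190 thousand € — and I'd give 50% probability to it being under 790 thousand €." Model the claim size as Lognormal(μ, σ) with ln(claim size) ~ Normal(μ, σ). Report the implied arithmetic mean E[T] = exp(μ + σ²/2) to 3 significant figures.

If T ~ Lognormal(μ,σ) then ln T ~ Normal(μ,σ), so the p-quantile of ln T is μ + z_p·σ.
ln(190) = 5.247 and ln(790) = 6.672; z_{0.08} = -1.405, z_{0.5} = 0.
σ = (6.672 − 5.247)/(0 − (-1.405)) = 1.014.
μ = 5.247 − (-1.405)·1.014 = 6.672.
E[T] = exp(μ + σ²/2) = exp(6.672 + 0.5143) = 1320 thousand €.

E[T] ≈ 1320 thousand €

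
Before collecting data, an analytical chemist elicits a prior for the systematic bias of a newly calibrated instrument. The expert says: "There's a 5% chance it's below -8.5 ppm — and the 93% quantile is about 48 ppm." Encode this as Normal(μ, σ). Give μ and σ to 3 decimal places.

μ = 21.280, σ = 18.105

For Normal(μ,σ), the p-quantile is μ + z_p·σ. Here z_{0.05} = -1.645, z_{0.93} = 1.476.
So -8.5 = μ − 1.645σ and 48 = μ + 1.476σ.
Subtracting: σ = (48 − -8.5)/(1.476 − (-1.645)) = 18.105.
Then μ = -8.5 − (-1.645)·18.105 = 21.280.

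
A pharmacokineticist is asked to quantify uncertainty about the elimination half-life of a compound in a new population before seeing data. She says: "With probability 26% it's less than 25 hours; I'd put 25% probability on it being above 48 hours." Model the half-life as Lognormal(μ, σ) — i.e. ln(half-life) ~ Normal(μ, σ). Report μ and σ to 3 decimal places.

μ ≈ 3.537, σ ≈ 0.495

If T ~ Lognormal(μ,σ) then ln T ~ Normal(μ,σ), so the p-quantile of ln T is μ + z_p·σ.
ln(25) = 3.219 and ln(48) = 3.871; z_{0.26} = -0.6433, z_{0.75} = 0.6745.
σ = (3.871 − 3.219)/(0.6745 − (-0.6433)) = 0.495.
μ = 3.219 − (-0.6433)·0.495 = 3.537.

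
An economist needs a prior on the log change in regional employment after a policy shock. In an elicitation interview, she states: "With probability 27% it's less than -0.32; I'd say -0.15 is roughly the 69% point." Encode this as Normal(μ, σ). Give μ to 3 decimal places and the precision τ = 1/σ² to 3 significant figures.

μ = -0.226, τ = 42.5

The p-quantile of Normal(μ,σ) is μ + z_p·σ, with z_{0.27} = -0.6128 and z_{0.69} = 0.4959.
Eliminate σ: μ = (z₂·x₁ − z₁·x₂)/(z₂ − z₁) = (0.4959·-0.32 − (-0.6128)·-0.15)/1.109 = -0.226.
Then σ = (x₂ − x₁)/(z₂ − z₁) = (-0.15 − -0.32)/1.109 = 0.153.
Precision τ = 1/σ² = 1/0.1533² = 42.5.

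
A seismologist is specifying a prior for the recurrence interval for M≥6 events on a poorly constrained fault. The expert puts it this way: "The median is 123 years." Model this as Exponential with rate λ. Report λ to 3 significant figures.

Exponential median = ln 2 / λ, so λ = ln 2 / 123.0 = 0.00564.

λ ≈ 0.00564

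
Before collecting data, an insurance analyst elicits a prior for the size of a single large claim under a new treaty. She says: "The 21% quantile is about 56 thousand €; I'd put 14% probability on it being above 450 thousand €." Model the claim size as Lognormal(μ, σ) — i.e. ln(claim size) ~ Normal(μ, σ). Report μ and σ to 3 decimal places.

μ ≈ 4.916, σ ≈ 1.104

If T ~ Lognormal(μ,σ) then ln T ~ Normal(μ,σ), so the p-quantile of ln T is μ + z_p·σ.
ln(56) = 4.025 and ln(450) = 6.109; z_{0.21} = -0.8064, z_{0.86} = 1.08.
σ = (6.109 − 4.025)/(1.08 − (-0.8064)) = 1.104.
μ = 4.025 − (-0.8064)·1.104 = 4.916.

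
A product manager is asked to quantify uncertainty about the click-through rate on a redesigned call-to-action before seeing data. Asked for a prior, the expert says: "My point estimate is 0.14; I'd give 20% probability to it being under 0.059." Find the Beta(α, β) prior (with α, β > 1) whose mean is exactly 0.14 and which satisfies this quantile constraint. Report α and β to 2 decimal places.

With mean 0.14 fixed, write α = 0.14s, β = 0.86s where s = α+β.
Need P(θ < 0.059) = 0.2 under Beta(0.14s, 0.86s). Normal approximation: (q−m)/√(m(1−m)/s) ≈ z_{0.2} = -0.842, so s ≈ 0.14·0.86·(-0.842)²/(0.059−0.14)² = 13.0.
At s = 13.0: P(θ<0.059) ≈ 0.200. Adjusting to match 0.2 gives s ≈ 12.98.
So α = 0.14·12.98 ≈ 1.82, β = 0.86·12.98 ≈ 11.16.

α ≈ 1.82, β ≈ 11.16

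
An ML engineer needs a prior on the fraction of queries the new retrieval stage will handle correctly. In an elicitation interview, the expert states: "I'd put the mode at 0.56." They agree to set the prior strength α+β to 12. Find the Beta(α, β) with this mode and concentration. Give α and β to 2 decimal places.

For α,β > 1 the Beta mode is (α−1)/(α+β−2). With α+β = 12, the mode is (α−1)/10.
Set (α−1)/10 = 0.56 → α = 1 + 0.56·10 = 6.60.
β = 12 − α = 5.40.

α = 6.60, β = 5.40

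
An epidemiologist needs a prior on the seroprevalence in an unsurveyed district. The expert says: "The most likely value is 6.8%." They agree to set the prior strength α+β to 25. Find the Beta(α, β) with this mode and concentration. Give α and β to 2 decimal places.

For α,β > 1 the Beta mode is (α−1)/(α+β−2). With α+β = 25, the mode is (α−1)/23.
Set (α−1)/23 = 0.068 → α = 1 + 0.068·23 = 2.56.
β = 25 − α = 22.44.

α = 2.56, β = 22.44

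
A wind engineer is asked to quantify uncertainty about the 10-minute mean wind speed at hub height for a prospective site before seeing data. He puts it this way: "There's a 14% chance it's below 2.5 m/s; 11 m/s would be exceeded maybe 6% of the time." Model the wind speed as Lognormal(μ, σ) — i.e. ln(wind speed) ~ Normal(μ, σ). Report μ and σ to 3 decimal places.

If T ~ Lognormal(μ,σ) then ln T ~ Normal(μ,σ), so the p-quantile of ln T is μ + z_p·σ.
ln(2.5) = 0.9163 and ln(11) = 2.398; z_{0.14} = -1.08, z_{0.94} = 1.555.
σ = (2.398 − 0.9163)/(1.555 − (-1.08)) = 0.562.
μ = 0.9163 − (-1.08)·0.562 = 1.524.

μ ≈ 1.524, σ ≈ 0.562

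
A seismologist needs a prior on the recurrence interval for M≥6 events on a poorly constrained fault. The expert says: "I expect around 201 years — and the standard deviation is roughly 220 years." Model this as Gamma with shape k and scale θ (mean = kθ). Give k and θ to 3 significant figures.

For Gamma(k, scale θ): mean = kθ, variance = kθ², so CV = 1/√k.
CV = SD/mean = 220/201 = 1.095, hence k = 1/CV² = 0.835.
Then θ = mean/k = 201/0.835 = 241.

k ≈ 0.835, θ ≈ 241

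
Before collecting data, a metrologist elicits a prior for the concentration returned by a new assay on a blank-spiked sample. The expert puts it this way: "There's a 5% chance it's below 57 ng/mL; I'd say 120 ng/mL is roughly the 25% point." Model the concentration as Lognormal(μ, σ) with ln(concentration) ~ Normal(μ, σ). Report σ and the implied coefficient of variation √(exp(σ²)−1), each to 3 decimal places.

σ ≈ 0.767, CV ≈ 0.895

If T ~ Lognormal(μ,σ) then ln T ~ Normal(μ,σ), so the p-quantile of ln T is μ + z_p·σ.
ln(57) = 4.043 and ln(120) = 4.787; z_{0.05} = -1.645, z_{0.25} = -0.6745.
σ = (4.787 − 4.043)/(-0.6745 − (-1.645)) = 0.767.
μ = 4.043 − (-1.645)·0.767 = 5.305.
CV = √(exp(σ²)−1) = √(exp(0.5886)−1) = 0.895.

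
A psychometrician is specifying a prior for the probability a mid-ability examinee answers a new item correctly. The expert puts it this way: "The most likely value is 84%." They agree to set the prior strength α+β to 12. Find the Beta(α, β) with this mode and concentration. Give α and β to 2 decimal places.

α = 9.40, β = 2.60

For α,β > 1 the Beta mode is (α−1)/(α+β−2). With α+β = 12, the mode is (α−1)/10.
Set (α−1)/10 = 0.84 → α = 1 + 0.84·10 = 9.40.
β = 12 − α = 2.60.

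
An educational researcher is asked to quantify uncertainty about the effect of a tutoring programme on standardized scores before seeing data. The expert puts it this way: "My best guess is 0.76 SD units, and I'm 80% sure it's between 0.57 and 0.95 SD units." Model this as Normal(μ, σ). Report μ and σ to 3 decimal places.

A symmetric 80% interval runs μ ± z·σ with z = 1.282.
Half-width = 0.19, so σ = 0.19/1.282 = 0.148.
μ is the stated best guess, 0.760.

μ = 0.760, σ = 0.148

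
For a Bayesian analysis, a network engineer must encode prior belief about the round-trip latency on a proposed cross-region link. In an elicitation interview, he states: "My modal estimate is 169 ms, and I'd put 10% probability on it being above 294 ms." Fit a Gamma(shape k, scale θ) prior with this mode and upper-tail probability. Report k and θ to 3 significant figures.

k ≈ 7.19, θ ≈ 27.3

Gamma(k,θ) with k>1 has mode (k−1)θ, so θ = 169/(k−1).
Need P(X < 294) = 0.9 with θ tied to k this way. Start at k = 2, θ = 169: P(X<294) ≈ 0.519.
Too low — raise k to concentrate. Iterating converges to k ≈ 7.19.
Then θ = 169/(7.19−1) ≈ 27.3.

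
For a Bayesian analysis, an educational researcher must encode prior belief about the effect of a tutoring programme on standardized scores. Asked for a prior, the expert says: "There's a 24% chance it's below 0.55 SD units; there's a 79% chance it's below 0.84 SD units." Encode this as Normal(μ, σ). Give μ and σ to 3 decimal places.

For Normal(μ,σ), the p-quantile is μ + z_p·σ. Here z_{0.24} = -0.7063, z_{0.79} = 0.8064.
So 0.55 = μ − 0.7063σ and 0.84 = μ + 0.8064σ.
Subtracting: σ = (0.84 − 0.55)/(0.8064 − (-0.7063)) = 0.192.
Then μ = 0.55 − (-0.7063)·0.192 = 0.685.

μ = 0.685, σ = 0.192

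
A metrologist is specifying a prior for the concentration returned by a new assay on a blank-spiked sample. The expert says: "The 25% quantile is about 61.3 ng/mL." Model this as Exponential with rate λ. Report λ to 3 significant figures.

P(T < 61.3) = 1 − e^(−λ·61.3) = 0.25, so λ = −ln(1−0.25)/61.3 = −ln(0.75)/61.3 = 0.00469.

λ ≈ 0.00469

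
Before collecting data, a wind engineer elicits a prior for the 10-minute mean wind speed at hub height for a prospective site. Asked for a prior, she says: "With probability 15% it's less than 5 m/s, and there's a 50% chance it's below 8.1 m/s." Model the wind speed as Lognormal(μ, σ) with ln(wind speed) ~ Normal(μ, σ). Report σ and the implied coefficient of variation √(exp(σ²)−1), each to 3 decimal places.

σ ≈ 0.465, CV ≈ 0.492

If T ~ Lognormal(μ,σ) then ln T ~ Normal(μ,σ), so the p-quantile of ln T is μ + z_p·σ.
ln(5) = 1.609 and ln(8.1) = 2.092; z_{0.15} = -1.036, z_{0.5} = 0.
σ = (2.092 − 1.609)/(0 − (-1.036)) = 0.465.
μ = 1.609 − (-1.036)·0.465 = 2.092.
CV = √(exp(σ²)−1) = √(exp(0.2167)−1) = 0.492.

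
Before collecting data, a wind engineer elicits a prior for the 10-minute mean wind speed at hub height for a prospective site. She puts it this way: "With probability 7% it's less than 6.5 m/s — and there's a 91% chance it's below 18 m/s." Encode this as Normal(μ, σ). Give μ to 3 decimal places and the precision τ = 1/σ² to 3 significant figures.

For Normal(μ,σ), the p-quantile is μ + z_p·σ. Here z_{0.07} = -1.476, z_{0.91} = 1.341.
So 6.5 = μ − 1.476σ and 18 = μ + 1.341σ.
Subtracting: σ = (18 − 6.5)/(1.341 − (-1.476)) = 4.083.
Then μ = 6.5 − (-1.476)·4.083 = 12.526.
Precision τ = 1/σ² = 1/4.083² = 0.06.

μ = 12.526, τ = 0.06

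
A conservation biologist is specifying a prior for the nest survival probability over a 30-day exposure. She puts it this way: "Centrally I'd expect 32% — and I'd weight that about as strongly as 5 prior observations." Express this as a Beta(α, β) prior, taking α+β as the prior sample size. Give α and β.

Under the effective-sample-size interpretation, Beta(α, β) has prior mean α/(α+β) and prior sample size α+β.
So α+β = 5 and α/(α+β) = 0.32, giving α = 0.32·5 = 1.6 and β = 5 − 1.6 = 3.4.

α = 1.6, β = 3.4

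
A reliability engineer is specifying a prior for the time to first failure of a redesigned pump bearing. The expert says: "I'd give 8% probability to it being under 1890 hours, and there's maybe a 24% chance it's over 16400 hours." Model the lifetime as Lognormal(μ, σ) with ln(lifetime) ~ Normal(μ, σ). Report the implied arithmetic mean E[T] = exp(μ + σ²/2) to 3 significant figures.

If T ~ Lognormal(μ,σ) then ln T ~ Normal(μ,σ), so the p-quantile of ln T is μ + z_p·σ.
ln(1890) = 7.544 and ln(16400) = 9.705; z_{0.08} = -1.405, z_{0.76} = 0.7063.
σ = (9.705 − 7.544)/(0.7063 − (-1.405)) = 1.023.
μ = 7.544 − (-1.405)·1.023 = 8.982.
E[T] = exp(μ + σ²/2) = exp(8.982 + 0.5236) = 13400 hours.

E[T] ≈ 13400 hours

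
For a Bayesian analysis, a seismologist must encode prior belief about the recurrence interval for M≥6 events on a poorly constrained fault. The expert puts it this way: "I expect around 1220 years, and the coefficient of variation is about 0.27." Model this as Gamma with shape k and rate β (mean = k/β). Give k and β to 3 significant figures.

For Gamma(k, rate β): mean = k/β, variance = k/β², so CV = 1/√k.
CV = 0.27, hence k = 1/CV² = 13.7.
Then β = k/mean = 13.7/1220 = 0.0112.

k ≈ 13.7, β ≈ 0.0112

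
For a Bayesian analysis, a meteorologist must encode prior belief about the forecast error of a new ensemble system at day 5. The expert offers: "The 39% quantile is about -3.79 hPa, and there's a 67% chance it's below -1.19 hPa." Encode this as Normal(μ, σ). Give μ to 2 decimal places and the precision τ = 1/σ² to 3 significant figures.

The p-quantile of Normal(μ,σ) is μ + z_p·σ, with z_{0.39} = -0.2793 and z_{0.67} = 0.4399.
Eliminate σ: μ = (z₂·x₁ − z₁·x₂)/(z₂ − z₁) = (0.4399·-3.79 − (-0.2793)·-1.19)/0.7192 = -2.78.
Then σ = (x₂ − x₁)/(z₂ − z₁) = (-1.19 − -3.79)/0.7192 = 3.61.
Precision τ = 1/σ² = 1/3.615² = 0.0765.

μ = -2.78, τ = 0.0765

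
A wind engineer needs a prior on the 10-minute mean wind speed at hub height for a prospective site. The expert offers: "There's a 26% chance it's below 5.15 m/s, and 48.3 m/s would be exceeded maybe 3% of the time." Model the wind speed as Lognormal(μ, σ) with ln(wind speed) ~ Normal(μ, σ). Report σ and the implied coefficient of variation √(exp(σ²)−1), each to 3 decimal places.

If T ~ Lognormal(μ,σ) then ln T ~ Normal(μ,σ), so the p-quantile of ln T is μ + z_p·σ.
ln(5.15) = 1.639 and ln(48.3) = 3.877; z_{0.26} = -0.6433, z_{0.97} = 1.881.
σ = (3.877 − 1.639)/(1.881 − (-0.6433)) = 0.887.
μ = 1.639 − (-0.6433)·0.887 = 2.210.
CV = √(exp(σ²)−1) = √(exp(0.7864)−1) = 1.093.

σ ≈ 0.887, CV ≈ 1.093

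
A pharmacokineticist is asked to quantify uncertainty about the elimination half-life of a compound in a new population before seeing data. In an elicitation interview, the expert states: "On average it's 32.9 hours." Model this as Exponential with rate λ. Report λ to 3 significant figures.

λ ≈ 0.0304

Exponential mean = 1/λ, so λ = 1/32.9 = 0.0304.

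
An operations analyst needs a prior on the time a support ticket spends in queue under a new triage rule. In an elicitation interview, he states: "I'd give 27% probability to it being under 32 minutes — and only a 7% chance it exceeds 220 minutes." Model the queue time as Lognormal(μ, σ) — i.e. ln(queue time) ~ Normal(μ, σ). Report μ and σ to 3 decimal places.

μ ≈ 4.031, σ ≈ 0.923

If T ~ Lognormal(μ,σ) then ln T ~ Normal(μ,σ), so the p-quantile of ln T is μ + z_p·σ.
ln(32) = 3.466 and ln(220) = 5.394; z_{0.27} = -0.6128, z_{0.93} = 1.476.
σ = (5.394 − 3.466)/(1.476 − (-0.6128)) = 0.923.
μ = 3.466 − (-0.6128)·0.923 = 4.031.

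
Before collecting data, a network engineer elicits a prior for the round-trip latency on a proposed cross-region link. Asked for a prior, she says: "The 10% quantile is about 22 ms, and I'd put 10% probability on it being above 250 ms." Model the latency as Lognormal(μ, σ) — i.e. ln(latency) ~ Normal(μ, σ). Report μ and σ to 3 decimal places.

If T ~ Lognormal(μ,σ) then ln T ~ Normal(μ,σ), so the p-quantile of ln T is μ + z_p·σ.
ln(22) = 3.091 and ln(250) = 5.521; z_{0.1} = -1.282, z_{0.9} = 1.282.
σ = (5.521 − 3.091)/(1.282 − (-1.282)) = 0.948.
μ = 3.091 − (-1.282)·0.948 = 4.306.

μ ≈ 4.306, σ ≈ 0.948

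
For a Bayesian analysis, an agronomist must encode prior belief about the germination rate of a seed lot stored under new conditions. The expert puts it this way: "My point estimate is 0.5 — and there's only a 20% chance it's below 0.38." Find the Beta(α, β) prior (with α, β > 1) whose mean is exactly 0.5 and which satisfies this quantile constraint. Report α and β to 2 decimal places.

With mean 0.5 fixed, write α = 0.5s, β = 0.5s where s = α+β.
Need P(θ < 0.38) = 0.2 under Beta(0.5s, 0.5s). Normal approximation: (q−m)/√(m(1−m)/s) ≈ z_{0.2} = -0.842, so s ≈ 0.5·0.5·(-0.842)²/(0.38−0.5)² = 12.3.
At s = 12.3: P(θ<0.38) ≈ 0.201. Adjusting to match 0.2 gives s ≈ 12.43.
So α = 0.5·12.43 ≈ 6.21, β = 0.5·12.43 ≈ 6.21.

α ≈ 6.21, β ≈ 6.21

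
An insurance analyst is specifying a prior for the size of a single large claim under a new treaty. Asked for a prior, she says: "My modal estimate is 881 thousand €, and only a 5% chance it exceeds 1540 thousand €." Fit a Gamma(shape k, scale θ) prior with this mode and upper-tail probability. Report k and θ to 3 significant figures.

k ≈ 9.94, θ ≈ 98.5

Gamma(k,θ) with k>1 has mode (k−1)θ, so θ = 881/(k−1).
Need P(X < 1540) = 0.95 with θ tied to k this way. Start at k = 2, θ = 881: P(X<1540) ≈ 0.522.
Too low — raise k to concentrate. Iterating converges to k ≈ 9.94.
Then θ = 881/(9.94−1) ≈ 98.5.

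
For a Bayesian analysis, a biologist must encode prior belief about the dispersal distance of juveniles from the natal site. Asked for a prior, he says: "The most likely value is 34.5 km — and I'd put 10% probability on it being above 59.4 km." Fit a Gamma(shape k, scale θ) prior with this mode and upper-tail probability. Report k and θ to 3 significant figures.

k ≈ 7.42, θ ≈ 5.37

Gamma(k,θ) with k>1 has mode (k−1)θ, so θ = 34.5/(k−1).
Need P(X < 59.4) = 0.9 with θ tied to k this way. Start at k = 2, θ = 34.5: P(X<59.4) ≈ 0.513.
Too low — raise k to concentrate. Iterating converges to k ≈ 7.42.
Then θ = 34.5/(7.42−1) ≈ 5.37.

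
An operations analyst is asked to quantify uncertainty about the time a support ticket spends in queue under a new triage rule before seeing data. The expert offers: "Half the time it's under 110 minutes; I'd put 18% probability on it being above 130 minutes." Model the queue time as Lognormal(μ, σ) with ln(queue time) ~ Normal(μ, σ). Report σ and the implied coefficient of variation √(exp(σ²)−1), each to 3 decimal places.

σ ≈ 0.182, CV ≈ 0.184

If T ~ Lognormal(μ,σ) then ln T ~ Normal(μ,σ), so the p-quantile of ln T is μ + z_p·σ.
ln(110) = 4.7 and ln(130) = 4.868; z_{0.5} = 0, z_{0.82} = 0.9154.
σ = (4.868 − 4.7)/(0.9154 − (0)) = 0.182.
μ = 4.7 − (0)·0.182 = 4.700.
CV = √(exp(σ²)−1) = √(exp(0.0333)−1) = 0.184.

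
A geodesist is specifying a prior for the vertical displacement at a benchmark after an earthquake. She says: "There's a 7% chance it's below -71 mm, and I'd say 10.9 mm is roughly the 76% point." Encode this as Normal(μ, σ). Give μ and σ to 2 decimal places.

μ = -15.61, σ = 37.53

The p-quantile of Normal(μ,σ) is μ + z_p·σ, with z_{0.07} = -1.476 and z_{0.76} = 0.7063.
Eliminate σ: μ = (z₂·x₁ − z₁·x₂)/(z₂ − z₁) = (0.7063·-71 − (-1.476)·10.9)/2.182 = -15.61.
Then σ = (x₂ − x₁)/(z₂ − z₁) = (10.9 − -71)/2.182 = 37.53.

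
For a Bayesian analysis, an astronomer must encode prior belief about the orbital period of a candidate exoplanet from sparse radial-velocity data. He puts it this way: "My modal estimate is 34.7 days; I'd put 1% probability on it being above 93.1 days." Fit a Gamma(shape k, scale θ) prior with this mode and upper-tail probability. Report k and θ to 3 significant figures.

k ≈ 5.74, θ ≈ 7.31

Gamma(k,θ) with k>1 has mode (k−1)θ, so θ = 34.7/(k−1).
Need P(X < 93.1) = 0.99 with θ tied to k this way. Start at k = 2, θ = 34.7: P(X<93.1) ≈ 0.748.
Too low — raise k to concentrate. Iterating converges to k ≈ 5.74.
Then θ = 34.7/(5.74−1) ≈ 7.31.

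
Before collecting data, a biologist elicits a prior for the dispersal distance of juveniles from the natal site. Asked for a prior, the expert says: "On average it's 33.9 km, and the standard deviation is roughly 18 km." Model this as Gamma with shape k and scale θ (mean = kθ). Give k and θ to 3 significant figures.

For Gamma(k, scale θ): mean = kθ, variance = kθ², so CV = 1/√k.
CV = SD/mean = 18/33.9 = 0.531, hence k = 1/CV² = 3.55.
Then θ = mean/k = 33.9/3.55 = 9.56.

k ≈ 3.55, θ ≈ 9.56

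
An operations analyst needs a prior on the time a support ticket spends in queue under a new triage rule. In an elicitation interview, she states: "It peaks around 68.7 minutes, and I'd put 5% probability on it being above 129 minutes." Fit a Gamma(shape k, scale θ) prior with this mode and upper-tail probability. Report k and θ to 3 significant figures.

Gamma(k,θ) with k>1 has mode (k−1)θ, so θ = 68.7/(k−1).
Need P(X < 129) = 0.95 with θ tied to k this way. Start at k = 2, θ = 68.7: P(X<129) ≈ 0.560.
Too low — raise k to concentrate. Iterating converges to k ≈ 8.01.
Then θ = 68.7/(8.01−1) ≈ 9.8.

k ≈ 8.01, θ ≈ 9.8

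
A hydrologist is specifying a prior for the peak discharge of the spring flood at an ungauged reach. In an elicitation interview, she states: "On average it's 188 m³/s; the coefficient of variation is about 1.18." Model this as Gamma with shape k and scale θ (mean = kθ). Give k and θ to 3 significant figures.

For Gamma(k, scale θ): mean = kθ, variance = kθ², so CV = 1/√k.
CV = 1.18, hence k = 1/CV² = 0.718.
Then θ = mean/k = 188/0.718 = 262.

k ≈ 0.718, θ ≈ 262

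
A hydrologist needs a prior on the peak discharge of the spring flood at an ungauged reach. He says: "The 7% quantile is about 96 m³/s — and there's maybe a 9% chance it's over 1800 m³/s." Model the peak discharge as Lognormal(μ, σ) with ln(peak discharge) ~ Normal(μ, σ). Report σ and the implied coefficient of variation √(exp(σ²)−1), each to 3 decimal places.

If T ~ Lognormal(μ,σ) then ln T ~ Normal(μ,σ), so the p-quantile of ln T is μ + z_p·σ.
ln(96) = 4.564 and ln(1800) = 7.496; z_{0.07} = -1.476, z_{0.91} = 1.341.
σ = (7.496 − 4.564)/(1.341 − (-1.476)) = 1.041.
μ = 4.564 − (-1.476)·1.041 = 6.100.
CV = √(exp(σ²)−1) = √(exp(1.0831)−1) = 1.398.

σ ≈ 1.041, CV ≈ 1.398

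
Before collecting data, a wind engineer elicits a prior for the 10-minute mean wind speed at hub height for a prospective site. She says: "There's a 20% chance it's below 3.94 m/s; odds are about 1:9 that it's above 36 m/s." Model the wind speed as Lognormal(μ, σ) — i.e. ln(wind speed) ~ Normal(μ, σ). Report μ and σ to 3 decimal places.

If T ~ Lognormal(μ,σ) then ln T ~ Normal(μ,σ), so the p-quantile of ln T is μ + z_p·σ.
ln(3.94) = 1.371 and ln(36) = 3.584; z_{0.2} = -0.8416, z_{0.9} = 1.282.
σ = (3.584 − 1.371)/(1.282 − (-0.8416)) = 1.042.
μ = 1.371 − (-0.8416)·1.042 = 2.248.

μ ≈ 2.248, σ ≈ 1.042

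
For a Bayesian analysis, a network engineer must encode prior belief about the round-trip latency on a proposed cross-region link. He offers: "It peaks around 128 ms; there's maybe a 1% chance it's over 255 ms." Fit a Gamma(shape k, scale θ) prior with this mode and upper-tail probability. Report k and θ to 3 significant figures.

Gamma(k,θ) with k>1 has mode (k−1)θ, so θ = 128/(k−1).
Need P(X < 255) = 0.99 with θ tied to k this way. Start at k = 2, θ = 128: P(X<255) ≈ 0.592.
Too low — raise k to concentrate. Iterating converges to k ≈ 11.3.
Then θ = 128/(11.3−1) ≈ 12.4.

k ≈ 11.3, θ ≈ 12.4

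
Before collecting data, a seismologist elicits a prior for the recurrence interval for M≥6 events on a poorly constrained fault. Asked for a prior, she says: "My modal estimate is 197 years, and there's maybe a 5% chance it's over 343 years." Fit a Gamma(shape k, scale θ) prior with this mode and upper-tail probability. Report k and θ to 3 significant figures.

k ≈ 10.1, θ ≈ 21.7

Gamma(k,θ) with k>1 has mode (k−1)θ, so θ = 197/(k−1).
Need P(X < 343) = 0.95 with θ tied to k this way. Start at k = 2, θ = 197: P(X<343) ≈ 0.519.
Too low — raise k to concentrate. Iterating converges to k ≈ 10.1.
Then θ = 197/(10.1−1) ≈ 21.7.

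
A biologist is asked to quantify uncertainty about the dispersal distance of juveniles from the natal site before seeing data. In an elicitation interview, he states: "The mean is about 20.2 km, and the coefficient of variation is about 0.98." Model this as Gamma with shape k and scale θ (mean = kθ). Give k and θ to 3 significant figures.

k ≈ 1.04, θ ≈ 19.4

For Gamma(k, scale θ): mean = kθ, variance = kθ², so CV = 1/√k.
CV = 0.98, hence k = 1/CV² = 1.04.
Then θ = mean/k = 20.2/1.04 = 19.4.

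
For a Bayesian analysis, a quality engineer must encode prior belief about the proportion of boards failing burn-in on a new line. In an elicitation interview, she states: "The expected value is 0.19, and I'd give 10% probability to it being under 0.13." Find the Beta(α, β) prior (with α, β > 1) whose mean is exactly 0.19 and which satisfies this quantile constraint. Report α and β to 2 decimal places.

α ≈ 12.25, β ≈ 52.20

With mean 0.19 fixed, write α = 0.19s, β = 0.81s where s = α+β.
Need P(θ < 0.13) = 0.1 under Beta(0.19s, 0.81s). Normal approximation: (q−m)/√(m(1−m)/s) ≈ z_{0.1} = -1.28, so s ≈ 0.19·0.81·(-1.28)²/(0.13−0.19)² = 70.2.
At s = 70.2: P(θ<0.13) ≈ 0.090. Adjusting to match 0.1 gives s ≈ 64.45.
So α = 0.19·64.45 ≈ 12.25, β = 0.81·64.45 ≈ 52.20.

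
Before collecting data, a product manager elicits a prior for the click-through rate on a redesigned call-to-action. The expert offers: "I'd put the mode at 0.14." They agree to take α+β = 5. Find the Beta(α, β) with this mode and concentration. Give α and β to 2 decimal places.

For α,β > 1 the Beta mode is (α−1)/(α+β−2). With α+β = 5, the mode is (α−1)/3.
Set (α−1)/3 = 0.14 → α = 1 + 0.14·3 = 1.42.
β = 5 − α = 3.58.

α = 1.42, β = 3.58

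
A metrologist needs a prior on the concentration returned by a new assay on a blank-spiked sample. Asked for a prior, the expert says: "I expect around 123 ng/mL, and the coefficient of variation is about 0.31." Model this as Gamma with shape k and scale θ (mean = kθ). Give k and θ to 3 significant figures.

k ≈ 10.4, θ ≈ 11.8

For Gamma(k, scale θ): mean = kθ, variance = kθ², so CV = 1/√k.
CV = 0.31, hence k = 1/CV² = 10.4.
Then θ = mean/k = 123/10.4 = 11.8.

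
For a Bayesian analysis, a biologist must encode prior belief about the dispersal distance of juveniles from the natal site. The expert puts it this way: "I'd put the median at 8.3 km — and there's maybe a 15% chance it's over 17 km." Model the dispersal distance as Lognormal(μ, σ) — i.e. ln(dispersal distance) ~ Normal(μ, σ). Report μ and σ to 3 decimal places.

μ ≈ 2.116, σ ≈ 0.692

If T ~ Lognormal(μ,σ) then ln T ~ Normal(μ,σ), so the p-quantile of ln T is μ + z_p·σ.
ln(8.3) = 2.116 and ln(17) = 2.833; z_{0.5} = 0, z_{0.85} = 1.036.
σ = (2.833 − 2.116)/(1.036 − (0)) = 0.692.
μ = 2.116 − (0)·0.692 = 2.116.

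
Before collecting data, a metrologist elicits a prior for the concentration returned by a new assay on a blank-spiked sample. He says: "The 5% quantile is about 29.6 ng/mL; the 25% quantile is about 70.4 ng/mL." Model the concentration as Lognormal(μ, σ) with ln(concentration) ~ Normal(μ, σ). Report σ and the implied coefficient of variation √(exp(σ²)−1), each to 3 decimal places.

If T ~ Lognormal(μ,σ) then ln T ~ Normal(μ,σ), so the p-quantile of ln T is μ + z_p·σ.
ln(29.6) = 3.388 and ln(70.4) = 4.254; z_{0.05} = -1.645, z_{0.25} = -0.6745.
σ = (4.254 − 3.388)/(-0.6745 − (-1.645)) = 0.893.
μ = 3.388 − (-1.645)·0.893 = 4.856.
CV = √(exp(σ²)−1) = √(exp(0.7972)−1) = 1.104.

σ ≈ 0.893, CV ≈ 1.104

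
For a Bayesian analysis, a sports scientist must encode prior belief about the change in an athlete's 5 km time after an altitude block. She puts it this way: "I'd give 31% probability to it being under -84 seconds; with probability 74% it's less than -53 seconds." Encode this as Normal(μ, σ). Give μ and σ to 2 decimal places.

μ = -70.51, σ = 27.21

The p-quantile of Normal(μ,σ) is μ + z_p·σ, with z_{0.31} = -0.4959 and z_{0.74} = 0.6433.
Eliminate σ: μ = (z₂·x₁ − z₁·x₂)/(z₂ − z₁) = (0.6433·-84 − (-0.4959)·-53)/1.139 = -70.51.
Then σ = (x₂ − x₁)/(z₂ − z₁) = (-53 − -84)/1.139 = 27.21.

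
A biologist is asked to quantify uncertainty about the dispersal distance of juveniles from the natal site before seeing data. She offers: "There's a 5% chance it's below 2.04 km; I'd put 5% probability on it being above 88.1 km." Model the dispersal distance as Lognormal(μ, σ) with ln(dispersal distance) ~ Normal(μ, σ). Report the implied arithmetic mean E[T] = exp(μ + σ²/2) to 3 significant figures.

E[T] ≈ 25.8 km

If T ~ Lognormal(μ,σ) then ln T ~ Normal(μ,σ), so the p-quantile of ln T is μ + z_p·σ.
ln(2.04) = 0.7129 and ln(88.1) = 4.478; z_{0.05} = -1.645, z_{0.95} = 1.645.
σ = (4.478 − 0.7129)/(1.645 − (-1.645)) = 1.145.
μ = 0.7129 − (-1.645)·1.145 = 2.596.
E[T] = exp(μ + σ²/2) = exp(2.596 + 0.6551) = 25.8 km.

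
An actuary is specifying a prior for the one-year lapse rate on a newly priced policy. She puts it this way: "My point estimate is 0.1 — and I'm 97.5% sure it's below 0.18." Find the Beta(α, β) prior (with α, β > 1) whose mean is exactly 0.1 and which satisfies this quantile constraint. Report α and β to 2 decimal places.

With mean 0.1 fixed, write α = 0.1s, β = 0.9s where s = α+β.
Need P(θ < 0.18) = 0.975 under Beta(0.1s, 0.9s). Normal approximation: (q−m)/√(m(1−m)/s) ≈ z_{0.975} = 1.96, so s ≈ 0.1·0.9·(1.96)²/(0.18−0.1)² = 54.0.
At s = 54.0: P(θ<0.18) ≈ 0.960. Adjusting to match 0.975 gives s ≈ 69.56.
So α = 0.1·69.56 ≈ 6.96, β = 0.9·69.56 ≈ 62.60.

α ≈ 6.96, β ≈ 62.60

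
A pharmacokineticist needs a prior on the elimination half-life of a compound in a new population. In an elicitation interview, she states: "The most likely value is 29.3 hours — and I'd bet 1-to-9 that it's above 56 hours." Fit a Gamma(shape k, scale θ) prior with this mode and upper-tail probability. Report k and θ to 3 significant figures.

Gamma(k,θ) with k>1 has mode (k−1)θ, so θ = 29.3/(k−1).
Need P(X < 56) = 0.9 with θ tied to k this way. Start at k = 2, θ = 29.3: P(X<56) ≈ 0.569.
Too low — raise k to concentrate. Iterating converges to k ≈ 5.56.
Then θ = 29.3/(5.56−1) ≈ 6.43.

k ≈ 5.56, θ ≈ 6.43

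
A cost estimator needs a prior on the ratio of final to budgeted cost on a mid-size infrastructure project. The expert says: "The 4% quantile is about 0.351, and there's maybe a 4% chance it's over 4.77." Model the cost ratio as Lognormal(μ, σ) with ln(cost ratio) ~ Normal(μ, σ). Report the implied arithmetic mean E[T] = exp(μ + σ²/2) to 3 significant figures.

E[T] ≈ 1.71

If T ~ Lognormal(μ,σ) then ln T ~ Normal(μ,σ), so the p-quantile of ln T is μ + z_p·σ.
ln(0.351) = -1.047 and ln(4.77) = 1.562; z_{0.04} = -1.751, z_{0.96} = 1.751.
σ = (1.562 − -1.047)/(1.751 − (-1.751)) = 0.745.
μ = -1.047 − (-1.751)·0.745 = 0.258.
E[T] = exp(μ + σ²/2) = exp(0.258 + 0.2777) = 1.71.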